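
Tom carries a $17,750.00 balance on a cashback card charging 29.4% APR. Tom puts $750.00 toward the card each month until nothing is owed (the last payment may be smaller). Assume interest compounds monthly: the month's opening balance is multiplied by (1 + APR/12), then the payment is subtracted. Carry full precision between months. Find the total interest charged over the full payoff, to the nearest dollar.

$9,119

Monthly rate r = 29.4%/12 = 2.45% = 0.0245.
Payoff takes n = ⌈−ln(1 − rB₀/P)/ln(1+r)⌉ = ⌈35.824⌉ = 36 payments; the last is $619.16.
Total paid = 35·$750.00 + $619.16 = $26,869.16.
Total interest = total paid − principal = $26,869.16 − $17,750.00 = $9,119.16.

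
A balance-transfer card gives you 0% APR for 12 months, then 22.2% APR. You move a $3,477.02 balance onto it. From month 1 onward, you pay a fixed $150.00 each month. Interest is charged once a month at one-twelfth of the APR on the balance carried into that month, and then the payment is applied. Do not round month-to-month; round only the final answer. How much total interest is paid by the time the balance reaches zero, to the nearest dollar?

Promo months 1–12 at r₀ = 0%/12 = 0; months 13+ at r₁ = 22.2%/12 = 0.0185.
After month 12 (no interest yet): B = $3,477.02 − 12·$150.00 = $1,677.02.
Then at r₁ with $150.00/mo: n₂ = −ln(1 − r₁·B/P)/ln(1+r₁) ≈ 12.64 → 13 more payments.
Total paid = 24·$150.00 + $96.46 = $3,696.46; interest = $3,696.46 − $3,477.02 = $219.44.

$219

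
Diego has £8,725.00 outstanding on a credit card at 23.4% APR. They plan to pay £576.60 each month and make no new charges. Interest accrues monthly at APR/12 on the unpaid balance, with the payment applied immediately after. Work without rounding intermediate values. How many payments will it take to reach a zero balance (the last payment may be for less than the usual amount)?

19 months

Monthly rate r = 23.4%/12 = 1.95% = 0.0195.
Recurrence: B ← B·(1+r) − £576.60.
Month 1: interest £170.14; balance after payment £8,318.54.
Month 2: interest £162.21; balance after payment £7,904.15.
Closed form: n = −ln(1 − rB₀/P)/ln(1+r) = −ln(0.70493)/ln(1.0195) ≈ 18.105, so the balance reaches zero during payment 19.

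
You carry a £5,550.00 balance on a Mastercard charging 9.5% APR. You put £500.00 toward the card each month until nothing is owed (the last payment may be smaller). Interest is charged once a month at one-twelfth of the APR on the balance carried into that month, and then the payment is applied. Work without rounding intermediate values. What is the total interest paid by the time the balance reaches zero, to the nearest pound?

£283

Monthly rate r = 9.5%/12 = 0.791667% = 0.00791667.
Payoff takes n = ⌈−ln(1 − rB₀/P)/ln(1+r)⌉ = ⌈11.664⌉ = 12 payments; the last is £332.56.
Total paid = 11·£500.00 + £332.56 = £5,832.56.
Total interest = total paid − principal = £5,832.56 − £5,550.00 = £282.56.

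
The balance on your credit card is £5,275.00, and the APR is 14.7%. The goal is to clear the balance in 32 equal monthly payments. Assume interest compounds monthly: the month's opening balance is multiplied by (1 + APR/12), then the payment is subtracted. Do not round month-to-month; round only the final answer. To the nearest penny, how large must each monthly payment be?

Monthly rate r = 14.7%/12 = 1.225% = 0.01225.
Level-payment amortization: P = B₀·r / (1 − (1+r)^(−n)) = 5275.00·0.01225 / (1 − 1.01225^(−32)).
Denominator 1 − (1+r)^(−32) = 0.322684731.
P = 64.6187 / 0.322684731 ≈ 200.25.

£200.25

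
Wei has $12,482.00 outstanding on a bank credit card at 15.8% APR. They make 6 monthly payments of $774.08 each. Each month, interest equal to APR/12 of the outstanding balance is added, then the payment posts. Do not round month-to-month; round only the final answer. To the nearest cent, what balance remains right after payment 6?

$8,701.04

Monthly rate r = 15.8%/12 = 1.31667% = 0.0131667.
Each month: B ← B·(1+r) − $774.08.
Month 1: interest $164.35; balance after payment $11,872.27.
Month 2: interest $156.32; balance after payment $11,254.50.
Month 3: interest $148.18; balance after payment $10,628.61.
Month 4: interest $139.94; balance after payment $9,994.47.
Month 5: interest $131.59; balance after payment $9,351.99.
Month 6: interest $123.13; balance after payment $8,701.04.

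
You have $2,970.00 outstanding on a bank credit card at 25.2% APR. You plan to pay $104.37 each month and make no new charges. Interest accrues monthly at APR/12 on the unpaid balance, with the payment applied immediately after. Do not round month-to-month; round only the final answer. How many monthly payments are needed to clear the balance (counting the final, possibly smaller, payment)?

Monthly rate r = 25.2%/12 = 2.1% = 0.021.
Recurrence: B ← B·(1+r) − $104.37.
Month 1: interest $62.37; balance after payment $2,928.00.
Month 2: interest $61.49; balance after payment $2,885.12.
Closed form: n = −ln(1 − rB₀/P)/ln(1+r) = −ln(0.40241)/ln(1.021) ≈ 43.800, so the balance reaches zero during payment 44.

44 payments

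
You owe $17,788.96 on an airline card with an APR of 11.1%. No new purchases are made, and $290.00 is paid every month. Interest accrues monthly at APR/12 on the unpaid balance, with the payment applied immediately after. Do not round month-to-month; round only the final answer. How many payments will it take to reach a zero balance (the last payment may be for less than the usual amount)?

Monthly rate r = 11.1%/12 = 0.925% = 0.00925.
Recurrence: B ← B·(1+r) − $290.00.
Month 1: interest $164.55; balance after payment $17,663.51.
Month 2: interest $163.39; balance after payment $17,536.90.
Closed form: n = −ln(1 − rB₀/P)/ln(1+r) = −ln(0.43259)/ln(1.00925) ≈ 91.008, so the balance reaches zero during payment 92.

92 months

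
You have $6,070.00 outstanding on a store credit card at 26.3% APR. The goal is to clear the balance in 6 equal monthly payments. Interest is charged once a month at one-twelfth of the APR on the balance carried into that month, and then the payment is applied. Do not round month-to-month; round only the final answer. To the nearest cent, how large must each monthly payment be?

Monthly rate r = 26.3%/12 = 2.19167% = 0.0219167.
Level-payment amortization: P = B₀·r / (1 − (1+r)^(−n)) = 6070.00·0.0219167 / (1 − 1.02192^(−6)).
Denominator 1 − (1+r)^(−6) = 0.121974545.
P = 133.034 / 0.121974545 ≈ 1090.67.

$1,090.67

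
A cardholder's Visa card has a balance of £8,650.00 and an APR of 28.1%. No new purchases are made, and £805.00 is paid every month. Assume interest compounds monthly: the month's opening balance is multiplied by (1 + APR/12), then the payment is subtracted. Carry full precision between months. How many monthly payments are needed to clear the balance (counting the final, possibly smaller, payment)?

Monthly rate r = 28.1%/12 = 2.34167% = 0.0234167.
Recurrence: B ← B·(1+r) − £805.00.
Month 1: interest £202.55; balance after payment £8,047.55.
Month 2: interest £188.45; balance after payment £7,431.00.
Closed form: n = −ln(1 − rB₀/P)/ln(1+r) = −ln(0.74838)/ln(1.02342) ≈ 12.522, so the balance reaches zero during payment 13.

13 payments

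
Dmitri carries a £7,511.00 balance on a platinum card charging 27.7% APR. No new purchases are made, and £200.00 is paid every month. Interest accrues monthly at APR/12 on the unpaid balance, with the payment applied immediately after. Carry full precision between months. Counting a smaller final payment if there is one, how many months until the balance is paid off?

Monthly rate r = 27.7%/12 = 2.30833% = 0.0230833.
Recurrence: B ← B·(1+r) − £200.00.
Month 1: interest £173.38; balance after payment £7,484.38.
Month 2: interest £172.76; balance after payment £7,457.14.
Closed form: n = −ln(1 − rB₀/P)/ln(1+r) = −ln(0.13311)/ln(1.02308) ≈ 88.367, so the balance reaches zero during payment 89.

89 months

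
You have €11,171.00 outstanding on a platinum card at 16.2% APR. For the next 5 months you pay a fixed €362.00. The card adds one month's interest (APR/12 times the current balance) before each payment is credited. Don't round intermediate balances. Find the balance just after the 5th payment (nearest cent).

€10,086.14

Monthly rate r = 16.2%/12 = 1.35% = 0.0135.
Each month: B ← B·(1+r) − €362.00.
Month 1: interest €150.81; balance after payment €10,959.81.
Month 2: interest €147.96; balance after payment €10,745.77.
Month 3: interest €145.07; balance after payment €10,528.83.
Month 4: interest €142.14; balance after payment €10,308.97.
Month 5: interest €139.17; balance after payment €10,086.14.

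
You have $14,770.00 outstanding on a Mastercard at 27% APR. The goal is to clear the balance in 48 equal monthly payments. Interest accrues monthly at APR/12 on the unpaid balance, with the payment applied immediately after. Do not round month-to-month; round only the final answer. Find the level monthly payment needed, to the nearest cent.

Monthly rate r = 27%/12 = 2.25% = 0.0225.
Level-payment amortization: P = B₀·r / (1 − (1+r)^(−n)) = 14770.00·0.0225 / (1 − 1.0225^(−48)).
Denominator 1 − (1+r)^(−48) = 0.656314825.
P = 332.325 / 0.656314825 ≈ 506.35.

$506.35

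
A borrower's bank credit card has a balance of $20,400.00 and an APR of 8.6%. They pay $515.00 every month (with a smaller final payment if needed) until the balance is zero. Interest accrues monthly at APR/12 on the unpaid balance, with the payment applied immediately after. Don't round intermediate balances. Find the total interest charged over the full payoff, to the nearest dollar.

Monthly rate r = 8.6%/12 = 0.716667% = 0.00716667.
Payoff takes n = ⌈−ln(1 − rB₀/P)/ln(1+r)⌉ = ⌈46.759⌉ = 47 payments; the last is $391.32.
Total paid = 46·$515.00 + $391.32 = $24,081.32.
Total interest = total paid − principal = $24,081.32 − $20,400.00 = $3,681.32.

$3,681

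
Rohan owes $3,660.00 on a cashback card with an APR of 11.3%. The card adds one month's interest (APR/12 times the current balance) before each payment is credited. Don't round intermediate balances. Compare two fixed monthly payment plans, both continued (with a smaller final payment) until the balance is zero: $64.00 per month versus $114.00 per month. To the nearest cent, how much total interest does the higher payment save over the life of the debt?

Monthly rate r = 11.3%/12 = 0.941667% = 0.00941667.
At $64.00/mo: n = ⌈−ln(1 − rB₀/P)/ln(1+r)⌉ = 83 payments (last $32.53); total interest = total paid − $3,660.00 = $1,620.53.
At $114.00/mo: 39 payments (last $46.86); total interest $718.86.
Interest saved = $1,620.53 − $718.86 = $901.67.

$901.67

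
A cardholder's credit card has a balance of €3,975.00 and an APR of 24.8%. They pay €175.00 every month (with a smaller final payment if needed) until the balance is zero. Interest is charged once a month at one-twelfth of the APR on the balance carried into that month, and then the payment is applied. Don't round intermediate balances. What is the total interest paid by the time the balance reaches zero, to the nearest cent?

€1,447.16

Monthly rate r = 24.8%/12 = 2.06667% = 0.0206667.
Payoff takes n = ⌈−ln(1 − rB₀/P)/ln(1+r)⌉ = ⌈30.984⌉ = 31 payments; the last is €172.16.
Total paid = 30·€175.00 + €172.16 = €5,422.16.
Total interest = total paid − principal = €5,422.16 − €3,975.00 = €1,447.16.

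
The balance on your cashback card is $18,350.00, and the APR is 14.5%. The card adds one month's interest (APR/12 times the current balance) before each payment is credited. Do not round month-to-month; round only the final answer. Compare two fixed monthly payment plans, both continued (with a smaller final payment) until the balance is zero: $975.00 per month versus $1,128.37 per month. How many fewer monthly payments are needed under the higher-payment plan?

Monthly rate r = 14.5%/12 = 1.20833% = 0.0120833.
At $975.00/mo: n = ⌈−ln(1 − rB₀/P)/ln(1+r)⌉ = 22 payments (last $470.94); total interest = total paid − $18,350.00 = $2,595.94.
At $1,128.37/mo: 19 payments (last $244.14); total interest $2,204.80.
Payments saved = 22 − 19 = 3.

3 fewer payments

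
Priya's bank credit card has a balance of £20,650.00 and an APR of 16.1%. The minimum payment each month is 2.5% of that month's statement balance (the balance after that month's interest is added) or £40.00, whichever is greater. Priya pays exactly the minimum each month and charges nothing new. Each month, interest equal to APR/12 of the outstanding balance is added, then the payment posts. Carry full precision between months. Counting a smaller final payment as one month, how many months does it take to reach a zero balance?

272 months

Monthly rate r = 16.1%/12 = 1.34167% = 0.0134167.
While 2.5% of the post-interest balance exceeds £40.00, each month B ← (B·(1+r))·(1 − 0.025), i.e. B shrinks by the factor (1+r)·0.975 = 0.98808.
This holds for months 1–215. Entering month 216 the balance is £1,567.98; 2.5% of the post-interest balance is now below £40.00, so the flat £40.00 minimum applies from here.
From month 216 a fixed £40.00 at rate r clears £1,567.98 in 57 more payments. Total: 215 + 57 = 272 months.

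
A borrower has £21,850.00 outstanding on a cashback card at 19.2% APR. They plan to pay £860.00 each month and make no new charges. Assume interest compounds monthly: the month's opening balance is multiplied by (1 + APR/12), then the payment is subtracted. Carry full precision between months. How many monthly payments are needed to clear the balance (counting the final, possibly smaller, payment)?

Monthly rate r = 19.2%/12 = 1.6% = 0.016.
Recurrence: B ← B·(1+r) − £860.00.
Month 1: interest £349.60; balance after payment £21,339.60.
Month 2: interest £341.43; balance after payment £20,821.03.
Closed form: n = −ln(1 − rB₀/P)/ln(1+r) = −ln(0.59349)/ln(1.016) ≈ 32.869, so the balance reaches zero during payment 33.

33 months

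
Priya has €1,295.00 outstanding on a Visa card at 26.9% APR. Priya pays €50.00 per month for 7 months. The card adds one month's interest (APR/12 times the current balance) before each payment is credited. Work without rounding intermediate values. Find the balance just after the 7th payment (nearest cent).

Monthly rate r = 26.9%/12 = 2.24167% = 0.0224167.
Each month: B ← B·(1+r) − €50.00.
Month 1: interest €29.03; balance after payment €1,274.03.
Month 2: interest €28.56; balance after payment €1,252.59.
Month 3: interest €28.08; balance after payment €1,230.67.
Month 4: interest €27.59; balance after payment €1,208.26.
Month 5: interest €27.09; balance after payment €1,185.34.
Month 6: interest €26.57; balance after payment €1,161.91.
Month 7: interest €26.05; balance after payment €1,137.96.

€1,137.96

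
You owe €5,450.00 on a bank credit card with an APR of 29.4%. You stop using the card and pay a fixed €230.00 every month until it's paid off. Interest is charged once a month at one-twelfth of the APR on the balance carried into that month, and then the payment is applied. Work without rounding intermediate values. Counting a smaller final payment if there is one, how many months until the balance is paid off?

Monthly rate r = 29.4%/12 = 2.45% = 0.0245.
Recurrence: B ← B·(1+r) − €230.00.
Month 1: interest €133.52; balance after payment €5,353.52.
Month 2: interest €131.16; balance after payment €5,254.69.
Closed form: n = −ln(1 − rB₀/P)/ln(1+r) = −ln(0.41946)/ln(1.0245) ≈ 35.894, so the balance reaches zero during payment 36.

36 payments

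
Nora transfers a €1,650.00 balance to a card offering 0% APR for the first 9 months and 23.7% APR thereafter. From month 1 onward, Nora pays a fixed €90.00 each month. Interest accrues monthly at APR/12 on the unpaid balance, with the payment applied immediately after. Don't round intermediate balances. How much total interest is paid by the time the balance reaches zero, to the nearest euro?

€98

Promo months 1–9 at r₀ = 0%/12 = 0; months 10+ at r₁ = 23.7%/12 = 0.01975.
After month 9 (no interest yet): B = €1,650.00 − 9·€90.00 = €840.00.
Then at r₁ with €90.00/mo: n₂ = −ln(1 − r₁·B/P)/ln(1+r₁) ≈ 10.42 → 11 more payments.
Total paid = 19·€90.00 + €37.83 = €1,747.83; interest = €1,747.83 − €1,650.00 = €97.83.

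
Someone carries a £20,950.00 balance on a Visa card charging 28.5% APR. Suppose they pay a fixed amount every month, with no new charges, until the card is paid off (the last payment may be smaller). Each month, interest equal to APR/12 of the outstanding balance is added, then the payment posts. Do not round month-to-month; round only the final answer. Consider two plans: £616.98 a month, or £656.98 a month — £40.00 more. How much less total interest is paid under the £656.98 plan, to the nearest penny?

Monthly rate r = 28.5%/12 = 2.375% = 0.02375.
At £616.98/mo: n = ⌈−ln(1 − rB₀/P)/ln(1+r)⌉ = 70 payments (last £594.78); total interest = total paid − £20,950.00 = £22,216.40.
At £656.98/mo: 61 payments (last £219.63); total interest £18,688.43.
Interest saved = £22,216.40 − £18,688.43 = £3,527.97.

£3,527.97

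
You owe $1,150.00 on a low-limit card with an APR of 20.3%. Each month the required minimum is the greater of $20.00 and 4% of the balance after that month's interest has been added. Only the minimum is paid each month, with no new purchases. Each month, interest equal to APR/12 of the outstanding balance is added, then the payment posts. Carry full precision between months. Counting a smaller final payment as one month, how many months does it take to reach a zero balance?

Monthly rate r = 20.3%/12 = 1.69167% = 0.0169167.
While 4% of the post-interest balance exceeds $20.00, each month B ← (B·(1+r))·(1 − 0.04), i.e. B shrinks by the factor (1+r)·0.96 = 0.97624.
This holds for months 1–36. Entering month 37 the balance is $483.88; 4% of the post-interest balance is now below $20.00, so the flat $20.00 minimum applies from here.
From month 37 a fixed $20.00 at rate r clears $483.88 in 32 more payments. Total: 36 + 32 = 68 months.

68 months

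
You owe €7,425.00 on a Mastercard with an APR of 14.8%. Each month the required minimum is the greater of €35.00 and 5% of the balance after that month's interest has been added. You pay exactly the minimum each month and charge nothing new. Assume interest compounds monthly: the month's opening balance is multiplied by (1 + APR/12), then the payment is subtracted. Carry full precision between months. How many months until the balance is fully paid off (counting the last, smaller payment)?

Monthly rate r = 14.8%/12 = 1.23333% = 0.0123333.
While 5% of the post-interest balance exceeds €35.00, each month B ← (B·(1+r))·(1 − 0.05), i.e. B shrinks by the factor (1+r)·0.95 = 0.96172.
This holds for months 1–61. Entering month 62 the balance is €686.39; 5% of the post-interest balance is now below €35.00, so the flat €35.00 minimum applies from here.
From month 62 a fixed €35.00 at rate r clears €686.39 in 23 more payments. Total: 61 + 23 = 84 months.

84 months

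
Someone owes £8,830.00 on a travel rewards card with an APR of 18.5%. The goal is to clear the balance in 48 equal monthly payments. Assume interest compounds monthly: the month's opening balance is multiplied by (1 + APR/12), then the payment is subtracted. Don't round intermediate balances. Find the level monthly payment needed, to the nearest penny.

£261.69

Monthly rate r = 18.5%/12 = 1.54167% = 0.0154167.
Level-payment amortization: P = B₀·r / (1 − (1+r)^(−n)) = 8830.00·0.0154167 / (1 − 1.01542^(−48)).
Denominator 1 − (1+r)^(−48) = 0.52018458.
P = 136.129 / 0.52018458 ≈ 261.69.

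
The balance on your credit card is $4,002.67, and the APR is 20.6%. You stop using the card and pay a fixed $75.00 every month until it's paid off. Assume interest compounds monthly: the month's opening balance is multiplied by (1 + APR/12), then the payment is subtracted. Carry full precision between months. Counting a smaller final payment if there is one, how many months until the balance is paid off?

Monthly rate r = 20.6%/12 = 1.71667% = 0.0171667.
Recurrence: B ← B·(1+r) − $75.00.
Month 1: interest $68.71; balance after payment $3,996.38.
Month 2: interest $68.60; balance after payment $3,989.99.
Closed form: n = −ln(1 − rB₀/P)/ln(1+r) = −ln(0.083833)/ln(1.01717) ≈ 145.639, so the balance reaches zero during payment 146.

146 months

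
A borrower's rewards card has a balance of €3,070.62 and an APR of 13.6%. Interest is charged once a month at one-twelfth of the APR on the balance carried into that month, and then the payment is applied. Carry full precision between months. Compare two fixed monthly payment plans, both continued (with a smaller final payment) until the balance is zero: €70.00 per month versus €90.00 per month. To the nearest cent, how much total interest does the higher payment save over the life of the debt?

Monthly rate r = 13.6%/12 = 1.13333% = 0.0113333.
At €70.00/mo: n = ⌈−ln(1 − rB₀/P)/ln(1+r)⌉ = 62 payments (last €0.09); total interest = total paid − €3,070.62 = €1,199.47.
At €90.00/mo: 44 payments (last €34.15); total interest €833.53.
Interest saved = €1,199.47 − €833.53 = €365.94.

€365.94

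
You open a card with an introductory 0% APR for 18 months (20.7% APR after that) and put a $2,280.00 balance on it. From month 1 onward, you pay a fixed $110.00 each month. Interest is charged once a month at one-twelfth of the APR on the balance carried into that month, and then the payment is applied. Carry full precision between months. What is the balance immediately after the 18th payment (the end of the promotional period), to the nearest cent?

Promo months 1–18 at r₀ = 0%/12 = 0; months 19+ at r₁ = 20.7%/12 = 0.01725.
After month 18 (no interest yet): B = $2,280.00 − 18·$110.00 = $300.00.

$300.00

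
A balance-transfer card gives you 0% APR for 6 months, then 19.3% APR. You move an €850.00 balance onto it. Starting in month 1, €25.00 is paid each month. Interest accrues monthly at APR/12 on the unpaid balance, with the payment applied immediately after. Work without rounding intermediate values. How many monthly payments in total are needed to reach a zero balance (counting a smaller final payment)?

Promo months 1–6 at r₀ = 0%/12 = 0; months 7+ at r₁ = 19.3%/12 = 0.0160833.
After month 6 (no interest yet): B = €850.00 − 6·€25.00 = €700.00.
Then at r₁ with €25.00/mo: n₂ = −ln(1 − r₁·B/P)/ln(1+r₁) ≈ 37.51 → 38 more payments.

44 months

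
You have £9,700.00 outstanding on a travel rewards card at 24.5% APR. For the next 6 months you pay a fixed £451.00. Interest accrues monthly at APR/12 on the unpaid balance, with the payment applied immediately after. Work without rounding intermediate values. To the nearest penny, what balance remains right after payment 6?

£8,102.64

Monthly rate r = 24.5%/12 = 2.04167% = 0.0204167.
Each month: B ← B·(1+r) − £451.00.
Month 1: interest £198.04; balance after payment £9,447.04.
Month 2: interest £192.88; balance after payment £9,188.92.
Month 3: interest £187.61; balance after payment £8,925.53.
Month 4: interest £182.23; balance after payment £8,656.76.
Month 5: interest £176.74; balance after payment £8,382.50.
Month 6: interest £171.14; balance after payment £8,102.64.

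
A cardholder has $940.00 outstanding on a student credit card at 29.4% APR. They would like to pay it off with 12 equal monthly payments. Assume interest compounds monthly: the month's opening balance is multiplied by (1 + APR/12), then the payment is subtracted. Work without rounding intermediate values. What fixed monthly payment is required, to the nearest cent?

Monthly rate r = 29.4%/12 = 2.45% = 0.0245.
Level-payment amortization: P = B₀·r / (1 − (1+r)^(−n)) = 940.00·0.0245 / (1 − 1.0245^(−12)).
Denominator 1 − (1+r)^(−12) = 0.252077761.
P = 23.03 / 0.252077761 ≈ 91.36.

$91.36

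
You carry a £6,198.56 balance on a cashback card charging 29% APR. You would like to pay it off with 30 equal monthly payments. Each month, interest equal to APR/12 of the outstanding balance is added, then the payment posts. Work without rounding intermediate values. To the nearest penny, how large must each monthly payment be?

Monthly rate r = 29%/12 = 2.41667% = 0.0241667.
Level-payment amortization: P = B₀·r / (1 − (1+r)^(−n)) = 6198.56·0.0241667 / (1 − 1.02417^(−30)).
Denominator 1 − (1+r)^(−30) = 0.511481635.
P = 149.799 / 0.511481635 ≈ 292.87.

£292.87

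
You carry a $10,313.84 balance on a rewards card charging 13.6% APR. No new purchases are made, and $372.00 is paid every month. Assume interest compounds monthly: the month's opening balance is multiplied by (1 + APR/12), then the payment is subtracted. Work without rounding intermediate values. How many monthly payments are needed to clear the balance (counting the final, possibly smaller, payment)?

34 months

Monthly rate r = 13.6%/12 = 1.13333% = 0.0113333.
Recurrence: B ← B·(1+r) − $372.00.
Month 1: interest $116.89; balance after payment $10,058.73.
Month 2: interest $114.00; balance after payment $9,800.73.
Closed form: n = −ln(1 − rB₀/P)/ln(1+r) = −ln(0.68578)/ln(1.01133) ≈ 33.471, so the balance reaches zero during payment 34.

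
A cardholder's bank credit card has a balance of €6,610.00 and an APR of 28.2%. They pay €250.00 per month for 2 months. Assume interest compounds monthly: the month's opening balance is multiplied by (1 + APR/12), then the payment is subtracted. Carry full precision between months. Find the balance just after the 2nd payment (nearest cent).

Monthly rate r = 28.2%/12 = 2.35% = 0.0235.
Each month: B ← B·(1+r) − €250.00.
Month 1: interest €155.34; balance after payment €6,515.34.
Month 2: interest €153.11; balance after payment €6,418.45.

€6,418.45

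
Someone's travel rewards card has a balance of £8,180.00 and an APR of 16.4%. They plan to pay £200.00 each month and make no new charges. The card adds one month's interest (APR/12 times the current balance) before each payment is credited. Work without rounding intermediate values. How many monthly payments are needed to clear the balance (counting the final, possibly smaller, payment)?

Monthly rate r = 16.4%/12 = 1.36667% = 0.0136667.
Recurrence: B ← B·(1+r) − £200.00.
Month 1: interest £111.79; balance after payment £8,091.79.
Month 2: interest £110.59; balance after payment £8,002.38.
Closed form: n = −ln(1 − rB₀/P)/ln(1+r) = −ln(0.44103)/ln(1.01367) ≈ 60.309, so the balance reaches zero during payment 61.

61 months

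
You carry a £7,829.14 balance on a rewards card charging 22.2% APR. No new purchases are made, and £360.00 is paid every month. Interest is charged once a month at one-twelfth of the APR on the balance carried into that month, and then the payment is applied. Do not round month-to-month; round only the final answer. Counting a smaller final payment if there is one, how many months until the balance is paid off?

29 months

Monthly rate r = 22.2%/12 = 1.85% = 0.0185.
Recurrence: B ← B·(1+r) − £360.00.
Month 1: interest £144.84; balance after payment £7,613.98.
Month 2: interest £140.86; balance after payment £7,394.84.
Closed form: n = −ln(1 − rB₀/P)/ln(1+r) = −ln(0.59767)/ln(1.0185) ≈ 28.079, so the balance reaches zero during payment 29.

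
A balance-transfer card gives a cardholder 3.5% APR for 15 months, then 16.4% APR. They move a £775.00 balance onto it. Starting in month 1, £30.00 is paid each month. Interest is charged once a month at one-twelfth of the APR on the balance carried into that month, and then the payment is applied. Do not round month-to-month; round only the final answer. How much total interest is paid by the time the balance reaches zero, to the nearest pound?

£59

Promo months 1–15 at r₀ = 3.5%/12 = 0.00291667; months 16+ at r₁ = 16.4%/12 = 0.0136667.
After month 15: iterate B ← B·(1+r₀) − £30.00 for 15 months → £350.30.
Then at r₁ with £30.00/mo: n₂ = −ln(1 − r₁·B/P)/ln(1+r₁) ≈ 12.81 → 13 more payments.
Total paid = 27·£30.00 + £24.27 = £834.27; interest = £834.27 − £775.00 = £59.27.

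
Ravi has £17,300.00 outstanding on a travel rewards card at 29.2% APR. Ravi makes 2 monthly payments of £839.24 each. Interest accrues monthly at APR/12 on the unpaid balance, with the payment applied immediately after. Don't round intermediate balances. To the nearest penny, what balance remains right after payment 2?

£16,453.28

Monthly rate r = 29.2%/12 = 2.43333% = 0.0243333.
Each month: B ← B·(1+r) − £839.24.
Month 1: interest £420.97; balance after payment £16,881.73.
Month 2: interest £410.79; balance after payment £16,453.28.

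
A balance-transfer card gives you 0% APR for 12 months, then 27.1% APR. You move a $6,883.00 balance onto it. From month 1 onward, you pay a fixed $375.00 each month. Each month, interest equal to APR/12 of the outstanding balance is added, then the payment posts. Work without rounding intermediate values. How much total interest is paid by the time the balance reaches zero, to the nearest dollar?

$219

Promo months 1–12 at r₀ = 0%/12 = 0; months 13+ at r₁ = 27.1%/12 = 0.0225833.
After month 12 (no interest yet): B = $6,883.00 − 12·$375.00 = $2,383.00.
Then at r₁ with $375.00/mo: n₂ = −ln(1 − r₁·B/P)/ln(1+r₁) ≈ 6.94 → 7 more payments.
Total paid = 18·$375.00 + $351.53 = $7,101.53; interest = $7,101.53 − $6,883.00 = $218.53.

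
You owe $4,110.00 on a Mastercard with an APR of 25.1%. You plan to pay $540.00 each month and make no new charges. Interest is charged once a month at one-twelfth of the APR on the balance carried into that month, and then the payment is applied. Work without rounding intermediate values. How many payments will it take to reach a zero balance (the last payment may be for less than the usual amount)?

9 months

Monthly rate r = 25.1%/12 = 2.09167% = 0.0209167.
Recurrence: B ← B·(1+r) − $540.00.
Month 1: interest $85.97; balance after payment $3,655.97.
Month 2: interest $76.47; balance after payment $3,192.44.
Closed form: n = −ln(1 − rB₀/P)/ln(1+r) = −ln(0.8408)/ln(1.02092) ≈ 8.376, so the balance reaches zero during payment 9.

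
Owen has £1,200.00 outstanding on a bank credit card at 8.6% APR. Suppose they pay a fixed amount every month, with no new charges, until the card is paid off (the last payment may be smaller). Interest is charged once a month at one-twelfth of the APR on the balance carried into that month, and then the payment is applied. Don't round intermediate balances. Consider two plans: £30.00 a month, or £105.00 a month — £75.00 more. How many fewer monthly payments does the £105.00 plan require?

36 fewer payments

Monthly rate r = 8.6%/12 = 0.716667% = 0.00716667.
At £30.00/mo: n = ⌈−ln(1 − rB₀/P)/ln(1+r)⌉ = 48 payments (last £9.16); total interest = total paid − £1,200.00 = £219.16.
At £105.00/mo: 12 payments (last £101.50); total interest £56.50.
Payments saved = 48 − 12 = 36.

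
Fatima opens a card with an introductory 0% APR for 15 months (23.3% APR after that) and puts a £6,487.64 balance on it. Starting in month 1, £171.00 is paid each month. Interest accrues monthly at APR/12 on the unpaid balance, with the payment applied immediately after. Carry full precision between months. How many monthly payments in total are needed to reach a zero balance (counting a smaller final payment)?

46 months

Promo months 1–15 at r₀ = 0%/12 = 0; months 16+ at r₁ = 23.3%/12 = 0.0194167.
After month 15 (no interest yet): B = £6,487.64 − 15·£171.00 = £3,922.64.
Then at r₁ with £171.00/mo: n₂ = −ln(1 − r₁·B/P)/ln(1+r₁) ≈ 30.66 → 31 more payments.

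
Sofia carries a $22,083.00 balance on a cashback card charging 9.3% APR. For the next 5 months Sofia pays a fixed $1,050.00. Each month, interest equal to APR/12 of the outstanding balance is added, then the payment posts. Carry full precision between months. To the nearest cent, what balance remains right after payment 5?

$17,620.07

Monthly rate r = 9.3%/12 = 0.775% = 0.00775.
Each month: B ← B·(1+r) − $1,050.00.
Month 1: interest $171.14; balance after payment $21,204.14.
Month 2: interest $164.33; balance after payment $20,318.48.
Month 3: interest $157.47; balance after payment $19,425.94.
Month 4: interest $150.55; balance after payment $18,526.49.
Month 5: interest $143.58; balance after payment $17,620.07.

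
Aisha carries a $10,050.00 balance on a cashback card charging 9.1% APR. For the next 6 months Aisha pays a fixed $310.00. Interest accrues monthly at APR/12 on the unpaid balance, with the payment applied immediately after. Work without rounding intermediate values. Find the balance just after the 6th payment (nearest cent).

Monthly rate r = 9.1%/12 = 0.758333% = 0.00758333.
Each month: B ← B·(1+r) − $310.00.
Month 1: interest $76.21; balance after payment $9,816.21.
Month 2: interest $74.44; balance after payment $9,580.65.
Month 3: interest $72.65; balance after payment $9,343.31.
Month 4: interest $70.85; balance after payment $9,104.16.
Month 5: interest $69.04; balance after payment $8,863.20.
Month 6: interest $67.21; balance after payment $8,620.41.

$8,620.41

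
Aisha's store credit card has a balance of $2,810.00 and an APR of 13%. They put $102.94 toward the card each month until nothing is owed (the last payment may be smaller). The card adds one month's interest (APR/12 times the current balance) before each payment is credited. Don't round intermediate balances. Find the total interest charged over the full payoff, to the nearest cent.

$539.44

Monthly rate r = 13%/12 = 1.08333% = 0.0108333.
Payoff takes n = ⌈−ln(1 − rB₀/P)/ln(1+r)⌉ = ⌈32.536⌉ = 33 payments; the last is $55.36.
Total paid = 32·$102.94 + $55.36 = $3,349.44.
Total interest = total paid − principal = $3,349.44 − $2,810.00 = $539.44.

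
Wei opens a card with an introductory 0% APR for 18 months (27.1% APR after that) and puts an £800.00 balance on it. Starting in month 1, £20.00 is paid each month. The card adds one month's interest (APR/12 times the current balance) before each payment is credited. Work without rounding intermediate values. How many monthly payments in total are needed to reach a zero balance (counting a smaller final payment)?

49 months

Promo months 1–18 at r₀ = 0%/12 = 0; months 19+ at r₁ = 27.1%/12 = 0.0225833.
After month 18 (no interest yet): B = £800.00 − 18·£20.00 = £440.00.
Then at r₁ with £20.00/mo: n₂ = −ln(1 − r₁·B/P)/ln(1+r₁) ≈ 30.76 → 31 more payments.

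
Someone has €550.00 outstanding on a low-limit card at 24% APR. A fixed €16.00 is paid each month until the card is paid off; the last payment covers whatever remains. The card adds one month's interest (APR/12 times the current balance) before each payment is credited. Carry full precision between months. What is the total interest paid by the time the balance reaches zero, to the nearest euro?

Monthly rate r = 24%/12 = 2% = 0.02.
Payoff takes n = ⌈−ln(1 − rB₀/P)/ln(1+r)⌉ = ⌈58.737⌉ = 59 payments; the last is €11.83.
Total paid = 58·€16.00 + €11.83 = €939.83.
Total interest = total paid − principal = €939.83 − €550.00 = €389.83.

€390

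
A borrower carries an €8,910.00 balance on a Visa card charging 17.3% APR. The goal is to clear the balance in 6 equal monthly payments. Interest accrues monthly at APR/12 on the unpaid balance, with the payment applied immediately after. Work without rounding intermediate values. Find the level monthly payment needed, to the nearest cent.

€1,560.82

Monthly rate r = 17.3%/12 = 1.44167% = 0.0144167.
Level-payment amortization: P = B₀·r / (1 − (1+r)^(−n)) = 8910.00·0.0144167 / (1 − 1.01442^(−6)).
Denominator 1 − (1+r)^(−6) = 0.0822978605.
P = 128.453 / 0.0822978605 ≈ 1560.82.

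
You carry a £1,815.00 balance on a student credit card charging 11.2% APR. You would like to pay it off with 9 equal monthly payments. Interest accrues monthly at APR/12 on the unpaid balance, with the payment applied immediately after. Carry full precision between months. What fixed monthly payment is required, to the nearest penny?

Monthly rate r = 11.2%/12 = 0.933333% = 0.00933333.
Level-payment amortization: P = B₀·r / (1 − (1+r)^(−n)) = 1815.00·0.00933333 / (1 − 1.00933^(−9)).
Denominator 1 − (1+r)^(−9) = 0.0802104841.
P = 16.94 / 0.0802104841 ≈ 211.19.

£211.19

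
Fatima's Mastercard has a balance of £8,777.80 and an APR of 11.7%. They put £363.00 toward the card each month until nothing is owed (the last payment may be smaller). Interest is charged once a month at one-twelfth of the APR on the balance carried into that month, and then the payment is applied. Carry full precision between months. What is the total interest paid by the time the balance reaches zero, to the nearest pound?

£1,282

Monthly rate r = 11.7%/12 = 0.975% = 0.00975.
Payoff takes n = ⌈−ln(1 − rB₀/P)/ln(1+r)⌉ = ⌈27.712⌉ = 28 payments; the last is £258.81.
Total paid = 27·£363.00 + £258.81 = £10,059.81.
Total interest = total paid − principal = £10,059.81 − £8,777.80 = £1,282.01.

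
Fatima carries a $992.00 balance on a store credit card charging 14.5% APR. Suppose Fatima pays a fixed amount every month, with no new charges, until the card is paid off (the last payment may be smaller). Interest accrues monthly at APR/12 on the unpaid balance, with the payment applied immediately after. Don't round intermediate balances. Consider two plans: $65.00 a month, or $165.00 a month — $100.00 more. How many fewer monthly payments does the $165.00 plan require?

Monthly rate r = 14.5%/12 = 1.20833% = 0.0120833.
At $65.00/mo: n = ⌈−ln(1 − rB₀/P)/ln(1+r)⌉ = 17 payments (last $63.16); total interest = total paid − $992.00 = $111.16.
At $165.00/mo: 7 payments (last $46.29); total interest $44.29.
Payments saved = 17 − 7 = 10.

10 fewer payments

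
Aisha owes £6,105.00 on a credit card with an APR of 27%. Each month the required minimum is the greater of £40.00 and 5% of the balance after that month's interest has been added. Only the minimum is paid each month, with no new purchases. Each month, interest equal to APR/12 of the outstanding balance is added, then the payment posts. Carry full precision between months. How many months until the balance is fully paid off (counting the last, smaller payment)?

97 months

Monthly rate r = 27%/12 = 2.25% = 0.0225.
While 5% of the post-interest balance exceeds £40.00, each month B ← (B·(1+r))·(1 − 0.05), i.e. B shrinks by the factor (1+r)·0.95 = 0.97137.
This holds for months 1–71. Entering month 72 the balance is £776.53; 5% of the post-interest balance is now below £40.00, so the flat £40.00 minimum applies from here.
From month 72 a fixed £40.00 at rate r clears £776.53 in 26 more payments. Total: 71 + 26 = 97 months.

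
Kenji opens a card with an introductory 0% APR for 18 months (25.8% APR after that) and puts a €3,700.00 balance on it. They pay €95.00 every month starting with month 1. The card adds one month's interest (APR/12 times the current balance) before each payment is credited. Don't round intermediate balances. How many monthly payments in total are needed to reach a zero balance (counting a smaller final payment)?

47 payments

Promo months 1–18 at r₀ = 0%/12 = 0; months 19+ at r₁ = 25.8%/12 = 0.0215.
After month 18 (no interest yet): B = €3,700.00 − 18·€95.00 = €1,990.00.
Then at r₁ with €95.00/mo: n₂ = −ln(1 − r₁·B/P)/ln(1+r₁) ≈ 28.14 → 29 more payments.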